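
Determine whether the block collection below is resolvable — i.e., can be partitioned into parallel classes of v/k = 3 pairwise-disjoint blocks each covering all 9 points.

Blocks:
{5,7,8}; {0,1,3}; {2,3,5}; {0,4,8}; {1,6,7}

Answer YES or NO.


v = 9, block size k = 3, number of blocks = 5.
For resolvability, blocks must partition into parallel classes of size v/k = 3.
Total blocks must therefore be a multiple of 3: 5 = 3·1 + 2 ⇒ not divisible ✗.
Resolvable? NO.

NO


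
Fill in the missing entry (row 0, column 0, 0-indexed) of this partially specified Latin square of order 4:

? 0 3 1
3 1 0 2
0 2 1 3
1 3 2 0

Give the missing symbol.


Row 0 contains symbols [0, 1, 3] — missing [2].
Column 0 contains symbols [0, 1, 3] — missing [2].
The missing symbol must appear in both missing sets; intersection = [2].
Therefore the hidden value is 2.

Missing value = 2.


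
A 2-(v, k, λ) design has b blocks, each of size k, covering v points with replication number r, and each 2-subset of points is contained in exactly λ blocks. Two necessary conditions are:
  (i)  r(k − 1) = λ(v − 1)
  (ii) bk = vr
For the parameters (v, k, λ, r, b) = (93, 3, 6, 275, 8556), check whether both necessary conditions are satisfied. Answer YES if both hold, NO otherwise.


Condition (i): r(k − 1) = 275·2 = 550; λ(v − 1) = 6·92 = 552. Match? NO.
Condition (ii): bk = 8556·3 = 25668; vr = 93·275 = 25575. Match? NO.
Both conditions hold? NO.

NO


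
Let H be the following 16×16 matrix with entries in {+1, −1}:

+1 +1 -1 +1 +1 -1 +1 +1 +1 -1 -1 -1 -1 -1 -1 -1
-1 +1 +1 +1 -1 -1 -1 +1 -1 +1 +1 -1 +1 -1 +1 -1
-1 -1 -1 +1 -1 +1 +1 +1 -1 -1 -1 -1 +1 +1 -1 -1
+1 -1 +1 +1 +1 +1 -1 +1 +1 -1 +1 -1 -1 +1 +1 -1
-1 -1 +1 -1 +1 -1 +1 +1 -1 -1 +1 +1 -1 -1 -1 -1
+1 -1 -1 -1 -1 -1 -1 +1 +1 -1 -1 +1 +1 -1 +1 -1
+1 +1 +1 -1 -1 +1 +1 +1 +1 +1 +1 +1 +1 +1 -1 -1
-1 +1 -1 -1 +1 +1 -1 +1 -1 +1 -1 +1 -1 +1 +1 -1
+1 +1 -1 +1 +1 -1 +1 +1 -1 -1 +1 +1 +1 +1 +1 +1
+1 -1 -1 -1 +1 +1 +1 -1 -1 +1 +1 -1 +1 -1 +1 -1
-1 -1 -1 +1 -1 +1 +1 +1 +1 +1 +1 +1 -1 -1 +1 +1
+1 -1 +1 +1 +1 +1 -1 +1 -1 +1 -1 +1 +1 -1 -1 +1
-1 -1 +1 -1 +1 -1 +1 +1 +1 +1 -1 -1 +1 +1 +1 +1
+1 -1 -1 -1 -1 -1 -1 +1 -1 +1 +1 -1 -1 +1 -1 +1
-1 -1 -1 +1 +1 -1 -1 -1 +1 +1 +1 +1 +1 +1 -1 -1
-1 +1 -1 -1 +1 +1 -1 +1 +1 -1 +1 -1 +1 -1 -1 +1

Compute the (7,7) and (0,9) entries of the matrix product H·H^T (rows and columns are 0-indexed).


Row 0 of H: [1, 1, -1, 1, 1, -1, 1, 1, 1, -1, -1, -1, -1, -1, -1, -1].
Row 7 of H: [-1, 1, -1, -1, 1, 1, -1, 1, -1, 1, -1, 1, -1, 1, 1, -1].
Row 9 of H: [1, -1, -1, -1, 1, 1, 1, -1, -1, 1, 1, -1, 1, -1, 1, -1].
(H·H^T)[7][7] = Σ_j H[7][j]·H[7][j] = (-1)² + (1)² + (-1)² + (-1)² + (1)² + (1)² + (-1)² + (1)² + (-1)² + (1)² + (-1)² + (1)² + (-1)² + (1)² + (1)² + (-1)² = 1 + 1 + 1 + 1 + 1 + 1 + 1 + 1 + 1 + 1 + 1 + 1 + 1 + 1 + 1 + 1 = 16.
(H·H^T)[0][9] = Σ_j H[0][j]·H[9][j] = (1)·(1) + (1)·(-1) + (-1)·(-1) + (1)·(-1) + (1)·(1) + (-1)·(1) + (1)·(1) + (1)·(-1) + (1)·(-1) + (-1)·(1) + (-1)·(1) + (-1)·(-1) + (-1)·(1) + (-1)·(-1) + (-1)·(1) + (-1)·(-1) = 1 + -1 + 1 + -1 + 1 + -1 + 1 + -1 + -1 + -1 + -1 + 1 + -1 + 1 + -1 + 1 = -2.
Rows 0 and 9 are not orthogonal (dot product = -2 ≠ 0), so H is not a Hadamard matrix.

(7,7) entry = 16; (0,9) entry = -2.


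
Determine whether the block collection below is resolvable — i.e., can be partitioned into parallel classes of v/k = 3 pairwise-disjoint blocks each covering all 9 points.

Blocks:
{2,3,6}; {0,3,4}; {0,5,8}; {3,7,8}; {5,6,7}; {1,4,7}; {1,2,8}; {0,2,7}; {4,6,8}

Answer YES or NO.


v = 9, block size k = 3, number of blocks = 9.
For resolvability, blocks must partition into parallel classes of size v/k = 3.
Total blocks must therefore be a multiple of 3: 9 = 3·3 + 0 ⇒ divisible ✓.
Consider block {3,7,8}. It intersects every other block in the collection, so no parallel class of size 3 can contain it.
Since every block must belong to some parallel class in a resolution, the collection cannot be partitioned into parallel classes.
Resolvable? NO.

NO


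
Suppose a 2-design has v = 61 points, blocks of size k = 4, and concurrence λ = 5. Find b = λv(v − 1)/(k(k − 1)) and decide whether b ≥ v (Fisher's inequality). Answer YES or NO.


b = λv(v − 1)/(k(k − 1)) = 5·61·60/(4·3) = 18300/12 = 1525.
Compare with v = 61: b ≥ v, so Fisher's inequality holds.

YES


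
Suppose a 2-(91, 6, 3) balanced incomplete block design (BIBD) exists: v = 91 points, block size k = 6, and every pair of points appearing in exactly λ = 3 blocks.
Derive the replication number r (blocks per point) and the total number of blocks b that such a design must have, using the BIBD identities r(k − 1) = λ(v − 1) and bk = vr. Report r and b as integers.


Any 2-(v, k, λ) BIBD satisfies two necessary conditions:
  (i)  Each point sits in r blocks, and counting incidences through any fixed point gives r(k − 1) = λ(v − 1), so r = λ(v − 1)/(k − 1).
  (ii) Total incidences bk = vr, so b = vr/k.
Step 1: r = λ(v − 1)/(k − 1) = 3·(91 − 1)/(6 − 1) = 3·90/5 = 270/5 = 54.
Step 2: b = vr/k = 91·54/6 = 4914/6 = 819.
Check integrality: r = 54 ∈ Z ✓, b = 819 ∈ Z ✓.
(These identities are necessary conditions: they determine r and b for any design with these parameters, but do not by themselves prove that one exists.)

r = 54, b = 819.


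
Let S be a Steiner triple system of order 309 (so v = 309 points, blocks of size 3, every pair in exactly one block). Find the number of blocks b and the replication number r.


An STS(v) is a 2-(v, 3, 1) BIBD: block size k = 3, λ = 1.
Replication: r(k − 1) = λ(v − 1) ⇒ r·2 = 309 − 1 = 308 ⇒ r = 154.
Block count: bk = vr ⇒ b·3 = 309·154 = 47586 ⇒ b = 15862.

r = 154, b = 15862.


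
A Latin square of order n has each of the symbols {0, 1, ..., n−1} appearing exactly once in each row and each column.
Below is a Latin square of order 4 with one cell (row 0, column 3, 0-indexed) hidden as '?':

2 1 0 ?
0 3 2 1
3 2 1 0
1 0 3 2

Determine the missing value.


Row 0 contains symbols [0, 1, 2] — missing [3].
Column 3 contains symbols [0, 1, 2] — missing [3].
The missing symbol must appear in both missing sets; intersection = [3].
Therefore the hidden value is 3.

Missing value = 3.


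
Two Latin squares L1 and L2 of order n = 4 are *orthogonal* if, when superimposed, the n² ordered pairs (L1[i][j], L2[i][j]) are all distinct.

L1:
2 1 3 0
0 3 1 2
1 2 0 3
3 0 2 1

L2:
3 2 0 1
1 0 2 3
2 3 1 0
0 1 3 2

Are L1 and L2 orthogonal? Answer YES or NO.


Form the n² = 16 superimposed pairs (L1[i][j], L2[i][j]), row by row (rows and columns indexed from 0):
row 0: (2,3) (1,2) (3,0) (0,1)
row 1: (0,1) (3,0) (1,2) (2,3)
row 2: (1,2) (2,3) (0,1) (3,0)
row 3: (3,0) (0,1) (2,3) (1,2)
Orthogonality requires all 16 pairs distinct.
But the pair (0,1) repeats: cell (0,3) has L1 = 0, L2 = 1, and cell (1,0) has L1 = 0, L2 = 1.
A repeated pair means some other pair never occurs (only 4 distinct pairs out of 16), so the squares are not orthogonal.
Conclusion: NO.

NO


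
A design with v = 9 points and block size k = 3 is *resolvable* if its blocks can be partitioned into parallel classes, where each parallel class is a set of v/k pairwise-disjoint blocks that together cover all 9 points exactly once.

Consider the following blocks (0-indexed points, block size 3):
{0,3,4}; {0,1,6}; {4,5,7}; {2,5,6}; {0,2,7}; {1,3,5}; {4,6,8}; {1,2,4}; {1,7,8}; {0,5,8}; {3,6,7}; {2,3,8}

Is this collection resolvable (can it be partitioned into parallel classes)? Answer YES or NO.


v = 9, block size k = 3, number of blocks = 12.
For resolvability, blocks must partition into parallel classes of size v/k = 3.
Total blocks must therefore be a multiple of 3: 12 = 3·4 + 0 ⇒ divisible ✓.
Greedy packing gives 4 candidate class(es). Each should be a full parallel class (size 3, covers all 9 points).
  Class 1 (3 blocks): {0,3,4}; {2,5,6}; {1,7,8}. Points covered: [0, 1, 2, 3, 4, 5, 6, 7, 8].
  Class 2 (3 blocks): {0,1,6}; {4,5,7}; {2,3,8}. Points covered: [0, 1, 2, 3, 4, 5, 6, 7, 8].
  Class 3 (3 blocks): {0,2,7}; {1,3,5}; {4,6,8}. Points covered: [0, 1, 2, 3, 4, 5, 6, 7, 8].
  Class 4 (3 blocks): {1,2,4}; {0,5,8}; {3,6,7}. Points covered: [0, 1, 2, 3, 4, 5, 6, 7, 8].
All classes full (size 3)? YES. All classes cover every point? YES.
Resolvable? YES.

YES


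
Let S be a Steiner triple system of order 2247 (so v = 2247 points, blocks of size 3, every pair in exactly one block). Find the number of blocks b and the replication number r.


An STS(v) is a 2-(v, 3, 1) BIBD: block size k = 3, λ = 1.
Replication: r(k − 1) = λ(v − 1) ⇒ r·2 = 2247 − 1 = 2246 ⇒ r = 1123.
Block count: b = v(v − 1)/6 = 2247·2246/6 = 5046762/6 = 841127.

r = 1123, b = 841127.


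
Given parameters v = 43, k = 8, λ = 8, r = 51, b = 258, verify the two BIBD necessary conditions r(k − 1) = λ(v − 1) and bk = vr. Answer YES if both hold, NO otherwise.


Condition (i): r(k − 1) = 51·7 = 357; λ(v − 1) = 8·42 = 336. Match? NO.
Condition (ii): bk = 258·8 = 2064; vr = 43·51 = 2193. Match? NO.
Both conditions hold? NO.

NO


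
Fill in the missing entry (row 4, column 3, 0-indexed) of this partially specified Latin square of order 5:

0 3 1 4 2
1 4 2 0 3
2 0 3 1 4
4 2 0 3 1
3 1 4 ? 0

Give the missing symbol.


Row 4 contains symbols [0, 1, 3, 4] — missing [2].
Column 3 contains symbols [0, 1, 3, 4] — missing [2].
The missing symbol must appear in both missing sets; intersection = [2].
Therefore the hidden value is 2.

Missing value = 2.


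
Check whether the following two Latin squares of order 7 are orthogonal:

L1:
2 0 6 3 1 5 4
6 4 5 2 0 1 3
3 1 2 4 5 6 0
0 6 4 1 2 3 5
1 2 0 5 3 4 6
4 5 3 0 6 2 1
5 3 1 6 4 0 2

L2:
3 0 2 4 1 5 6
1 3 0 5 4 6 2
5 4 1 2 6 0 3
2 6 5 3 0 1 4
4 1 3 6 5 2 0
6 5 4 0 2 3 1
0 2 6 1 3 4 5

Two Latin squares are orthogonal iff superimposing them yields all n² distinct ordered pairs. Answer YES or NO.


Form the n² = 49 superimposed pairs (L1[i][j], L2[i][j]), row by row (rows and columns indexed from 0):
row 0: (2,3) (0,0) (6,2) (3,4) (1,1) (5,5) (4,6)
row 1: (6,1) (4,3) (5,0) (2,5) (0,4) (1,6) (3,2)
row 2: (3,5) (1,4) (2,1) (4,2) (5,6) (6,0) (0,3)
row 3: (0,2) (6,6) (4,5) (1,3) (2,0) (3,1) (5,4)
row 4: (1,4) (2,1) (0,3) (5,6) (3,5) (4,2) (6,0)
row 5: (4,6) (5,5) (3,4) (0,0) (6,2) (2,3) (1,1)
row 6: (5,0) (3,2) (1,6) (6,1) (4,3) (0,4) (2,5)
Orthogonality requires all 49 pairs distinct.
But the pair (1,4) repeats: cell (2,1) has L1 = 1, L2 = 4, and cell (4,0) has L1 = 1, L2 = 4.
A repeated pair means some other pair never occurs (only 28 distinct pairs out of 49), so the squares are not orthogonal.
Conclusion: NO.

NO


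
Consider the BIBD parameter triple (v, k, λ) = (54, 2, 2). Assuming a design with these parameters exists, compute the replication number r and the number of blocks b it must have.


Any 2-(v, k, λ) BIBD satisfies two necessary conditions:
  (i)  Each point sits in r blocks, and counting incidences through any fixed point gives r(k − 1) = λ(v − 1), so r = λ(v − 1)/(k − 1).
  (ii) Total incidences bk = vr, so b = vr/k.
Step 1: r = λ(v − 1)/(k − 1) = 2·(54 − 1)/(2 − 1) = 2·53/1 = 106/1 = 106.
Step 2: b = vr/k = 54·106/2 = 5724/2 = 2862.
Check integrality: r = 106 ∈ Z ✓, b = 2862 ∈ Z ✓.
(These identities are necessary conditions: they determine r and b for any design with these parameters, but do not by themselves prove that one exists.)

r = 106, b = 2862.


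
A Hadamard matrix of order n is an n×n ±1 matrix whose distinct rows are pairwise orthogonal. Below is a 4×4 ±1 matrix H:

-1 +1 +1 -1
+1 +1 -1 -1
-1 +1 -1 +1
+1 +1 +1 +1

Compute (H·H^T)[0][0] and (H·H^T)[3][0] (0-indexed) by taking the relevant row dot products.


Row 0 of H: [-1, 1, 1, -1].
Row 3 of H: [1, 1, 1, 1].
(H·H^T)[0][0] = Σ_j H[0][j]·H[0][j] = (-1)² + (1)² + (1)² + (-1)² = 1 + 1 + 1 + 1 = 4.
(H·H^T)[3][0] = Σ_j H[3][j]·H[0][j] = (1)·(-1) + (1)·(1) + (1)·(1) + (1)·(-1) = -1 + 1 + 1 + -1 = 0.
So rows 3 and 0 are orthogonal; the diagonal entry equals n = 4.

(0,0) entry = 4; (3,0) entry = 0.


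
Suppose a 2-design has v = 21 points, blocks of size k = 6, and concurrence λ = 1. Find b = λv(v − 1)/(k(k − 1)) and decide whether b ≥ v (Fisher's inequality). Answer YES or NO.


b = λv(v − 1)/(k(k − 1)) = 1·21·20/(6·5) = 420/30 = 14.
Compare with v = 21: b < v, so Fisher's inequality fails.

NO


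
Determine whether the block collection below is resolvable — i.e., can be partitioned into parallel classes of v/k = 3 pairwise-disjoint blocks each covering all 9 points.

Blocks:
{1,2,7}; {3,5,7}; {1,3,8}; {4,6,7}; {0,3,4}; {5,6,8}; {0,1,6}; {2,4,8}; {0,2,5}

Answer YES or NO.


v = 9, block size k = 3, number of blocks = 9.
For resolvability, blocks must partition into parallel classes of size v/k = 3.
Total blocks must therefore be a multiple of 3: 9 = 3·3 + 0 ⇒ divisible ✓.
Greedy packing gives 3 candidate class(es). Each should be a full parallel class (size 3, covers all 9 points).
  Class 1 (3 blocks): {1,2,7}; {0,3,4}; {5,6,8}. Points covered: [0, 1, 2, 3, 4, 5, 6, 7, 8].
  Class 2 (3 blocks): {3,5,7}; {0,1,6}; {2,4,8}. Points covered: [0, 1, 2, 3, 4, 5, 6, 7, 8].
  Class 3 (3 blocks): {1,3,8}; {4,6,7}; {0,2,5}. Points covered: [0, 1, 2, 3, 4, 5, 6, 7, 8].
All classes full (size 3)? YES. All classes cover every point? YES.
Resolvable? YES.

YES


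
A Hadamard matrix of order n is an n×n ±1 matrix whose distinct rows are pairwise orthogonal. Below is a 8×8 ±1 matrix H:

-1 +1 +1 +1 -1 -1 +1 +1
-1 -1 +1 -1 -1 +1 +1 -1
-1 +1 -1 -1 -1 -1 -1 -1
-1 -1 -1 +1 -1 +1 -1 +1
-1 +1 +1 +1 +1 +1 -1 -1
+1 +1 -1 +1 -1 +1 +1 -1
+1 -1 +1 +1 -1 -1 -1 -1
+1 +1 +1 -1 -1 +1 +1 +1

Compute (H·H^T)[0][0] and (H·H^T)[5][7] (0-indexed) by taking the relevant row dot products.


Row 0 of H: [-1, 1, 1, 1, -1, -1, 1, 1].
Row 5 of H: [1, 1, -1, 1, -1, 1, 1, -1].
Row 7 of H: [1, 1, 1, -1, -1, 1, 1, 1].
(H·H^T)[0][0] = Σ_j H[0][j]·H[0][j] = (-1)² + (1)² + (1)² + (1)² + (-1)² + (-1)² + (1)² + (1)² = 1 + 1 + 1 + 1 + 1 + 1 + 1 + 1 = 8.
(H·H^T)[5][7] = Σ_j H[5][j]·H[7][j] = (1)·(1) + (1)·(1) + (-1)·(1) + (1)·(-1) + (-1)·(-1) + (1)·(1) + (1)·(1) + (-1)·(1) = 1 + 1 + -1 + -1 + 1 + 1 + 1 + -1 = 2.
Rows 5 and 7 are not orthogonal (dot product = 2 ≠ 0), so H is not a Hadamard matrix.

(0,0) entry = 8; (5,7) entry = 2.


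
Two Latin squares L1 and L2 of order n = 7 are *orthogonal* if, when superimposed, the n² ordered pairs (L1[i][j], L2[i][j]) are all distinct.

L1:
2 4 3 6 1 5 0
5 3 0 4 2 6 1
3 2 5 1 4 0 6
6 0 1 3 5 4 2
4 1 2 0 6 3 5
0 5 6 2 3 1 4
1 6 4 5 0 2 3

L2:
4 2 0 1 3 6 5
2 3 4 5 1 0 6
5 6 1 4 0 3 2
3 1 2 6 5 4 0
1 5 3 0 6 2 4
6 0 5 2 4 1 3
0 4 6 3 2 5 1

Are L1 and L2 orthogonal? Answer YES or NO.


Form the n² = 49 superimposed pairs (L1[i][j], L2[i][j]), row by row (rows and columns indexed from 0):
row 0: (2,4) (4,2) (3,0) (6,1) (1,3) (5,6) (0,5)
row 1: (5,2) (3,3) (0,4) (4,5) (2,1) (6,0) (1,6)
row 2: (3,5) (2,6) (5,1) (1,4) (4,0) (0,3) (6,2)
row 3: (6,3) (0,1) (1,2) (3,6) (5,5) (4,4) (2,0)
row 4: (4,1) (1,5) (2,3) (0,0) (6,6) (3,2) (5,4)
row 5: (0,6) (5,0) (6,5) (2,2) (3,4) (1,1) (4,3)
row 6: (1,0) (6,4) (4,6) (5,3) (0,2) (2,5) (3,1)
Orthogonality requires all 49 pairs distinct.
Check by first coordinate: for each symbol s of L1, list the L2 entries in the n cells where L1 = s; they must all differ.
  L1 = 0: L2 entries (in reading order) 5, 4, 3, 1, 0, 6, 2 — all 7 distinct ✓
  L1 = 1: L2 entries (in reading order) 3, 6, 4, 2, 5, 1, 0 — all 7 distinct ✓
  L1 = 2: L2 entries (in reading order) 4, 1, 6, 0, 3, 2, 5 — all 7 distinct ✓
  L1 = 3: L2 entries (in reading order) 0, 3, 5, 6, 2, 4, 1 — all 7 distinct ✓
  L1 = 4: L2 entries (in reading order) 2, 5, 0, 4, 1, 3, 6 — all 7 distinct ✓
  L1 = 5: L2 entries (in reading order) 6, 2, 1, 5, 4, 0, 3 — all 7 distinct ✓
  L1 = 6: L2 entries (in reading order) 1, 0, 2, 3, 6, 5, 4 — all 7 distinct ✓
Every symbol of L1 meets every symbol of L2 exactly once, so all 49 pairs are distinct (49 of 49).
Conclusion: YES.

YES


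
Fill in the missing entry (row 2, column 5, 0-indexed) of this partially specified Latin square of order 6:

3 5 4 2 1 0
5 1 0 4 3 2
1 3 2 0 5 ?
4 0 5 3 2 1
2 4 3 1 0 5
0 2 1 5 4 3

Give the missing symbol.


Row 2 contains symbols [0, 1, 2, 3, 5] — missing [4].
Column 5 contains symbols [0, 1, 2, 3, 5] — missing [4].
The missing symbol must appear in both missing sets; intersection = [4].
Therefore the hidden value is 4.

Missing value = 4.


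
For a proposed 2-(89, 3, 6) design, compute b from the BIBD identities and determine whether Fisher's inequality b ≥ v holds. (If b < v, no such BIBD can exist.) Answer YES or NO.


r = λ(v − 1)/(k − 1) = 6·88/2 = 264.
b = vr/k = 89·264/3 = 7832.
Fisher's inequality: b ≥ v ⇔ 7832 ≥ 89? YES.

YES


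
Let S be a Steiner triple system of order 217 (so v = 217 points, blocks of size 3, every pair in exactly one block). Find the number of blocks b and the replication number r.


An STS(v) is a 2-(v, 3, 1) BIBD: block size k = 3, λ = 1.
Replication: r(k − 1) = λ(v − 1) ⇒ r·2 = 217 − 1 = 216 ⇒ r = 108.
Block count: b = v(v − 1)/6 = 217·216/6 = 46872/6 = 7812.
(Check via bk = vr: 7812·3 = 23436 = 217·108 = 23436 ✓.)

r = 108, b = 7812.


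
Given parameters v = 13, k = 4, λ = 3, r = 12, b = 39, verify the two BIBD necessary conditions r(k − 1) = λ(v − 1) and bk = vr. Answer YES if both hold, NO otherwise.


Condition (i): r(k − 1) = 12·3 = 36; λ(v − 1) = 3·12 = 36. Match? YES.
Condition (ii): bk = 39·4 = 156; vr = 13·12 = 156. Match? YES.
Both conditions hold? YES.

YES


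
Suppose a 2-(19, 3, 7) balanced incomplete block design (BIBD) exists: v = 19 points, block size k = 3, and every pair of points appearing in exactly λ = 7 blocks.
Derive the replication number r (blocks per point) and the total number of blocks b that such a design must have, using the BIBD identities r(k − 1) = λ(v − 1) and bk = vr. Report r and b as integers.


Any 2-(v, k, λ) BIBD satisfies two necessary conditions:
  (i)  Each point sits in r blocks, and counting incidences through any fixed point gives r(k − 1) = λ(v − 1), so r = λ(v − 1)/(k − 1).
  (ii) Total incidences bk = vr, so b = vr/k.
Step 1: r = λ(v − 1)/(k − 1) = 7·(19 − 1)/(3 − 1) = 7·18/2 = 126/2 = 63.
Step 2: b = vr/k = 19·63/3 = 1197/3 = 399.
Check integrality: r = 63 ∈ Z ✓, b = 399 ∈ Z ✓.
(These identities are necessary conditions: they determine r and b for any design with these parameters, but do not by themselves prove that one exists.)

r = 63, b = 399.


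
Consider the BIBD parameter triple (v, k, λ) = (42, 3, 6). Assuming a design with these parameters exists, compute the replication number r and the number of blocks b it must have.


Any 2-(v, k, λ) BIBD satisfies two necessary conditions:
  (i)  Each point sits in r blocks, and counting incidences through any fixed point gives r(k − 1) = λ(v − 1), so r = λ(v − 1)/(k − 1).
  (ii) Total incidences bk = vr, so b = vr/k.
Step 1: r = λ(v − 1)/(k − 1) = 6·(42 − 1)/(3 − 1) = 6·41/2 = 246/2 = 123.
Step 2: b = vr/k = 42·123/3 = 5166/3 = 1722.
Check integrality: r = 123 ∈ Z ✓, b = 1722 ∈ Z ✓.
(These identities are necessary conditions: they determine r and b for any design with these parameters, but do not by themselves prove that one exists.)

r = 123, b = 1722.


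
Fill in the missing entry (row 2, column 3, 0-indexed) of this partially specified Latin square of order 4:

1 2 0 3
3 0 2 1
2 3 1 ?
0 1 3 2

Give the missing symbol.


Row 2 contains symbols [1, 2, 3] — missing [0].
Column 3 contains symbols [1, 2, 3] — missing [0].
The missing symbol must appear in both missing sets; intersection = [0].
Therefore the hidden value is 0.

Missing value = 0.


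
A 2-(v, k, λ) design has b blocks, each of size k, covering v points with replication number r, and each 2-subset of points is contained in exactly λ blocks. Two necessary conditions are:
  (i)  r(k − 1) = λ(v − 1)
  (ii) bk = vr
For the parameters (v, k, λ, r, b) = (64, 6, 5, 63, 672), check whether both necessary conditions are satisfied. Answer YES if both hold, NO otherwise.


Condition (i): r(k − 1) = 63·5 = 315; λ(v − 1) = 5·63 = 315. Match? YES.
Condition (ii): bk = 672·6 = 4032; vr = 64·63 = 4032. Match? YES.
Both conditions hold? YES.

YES


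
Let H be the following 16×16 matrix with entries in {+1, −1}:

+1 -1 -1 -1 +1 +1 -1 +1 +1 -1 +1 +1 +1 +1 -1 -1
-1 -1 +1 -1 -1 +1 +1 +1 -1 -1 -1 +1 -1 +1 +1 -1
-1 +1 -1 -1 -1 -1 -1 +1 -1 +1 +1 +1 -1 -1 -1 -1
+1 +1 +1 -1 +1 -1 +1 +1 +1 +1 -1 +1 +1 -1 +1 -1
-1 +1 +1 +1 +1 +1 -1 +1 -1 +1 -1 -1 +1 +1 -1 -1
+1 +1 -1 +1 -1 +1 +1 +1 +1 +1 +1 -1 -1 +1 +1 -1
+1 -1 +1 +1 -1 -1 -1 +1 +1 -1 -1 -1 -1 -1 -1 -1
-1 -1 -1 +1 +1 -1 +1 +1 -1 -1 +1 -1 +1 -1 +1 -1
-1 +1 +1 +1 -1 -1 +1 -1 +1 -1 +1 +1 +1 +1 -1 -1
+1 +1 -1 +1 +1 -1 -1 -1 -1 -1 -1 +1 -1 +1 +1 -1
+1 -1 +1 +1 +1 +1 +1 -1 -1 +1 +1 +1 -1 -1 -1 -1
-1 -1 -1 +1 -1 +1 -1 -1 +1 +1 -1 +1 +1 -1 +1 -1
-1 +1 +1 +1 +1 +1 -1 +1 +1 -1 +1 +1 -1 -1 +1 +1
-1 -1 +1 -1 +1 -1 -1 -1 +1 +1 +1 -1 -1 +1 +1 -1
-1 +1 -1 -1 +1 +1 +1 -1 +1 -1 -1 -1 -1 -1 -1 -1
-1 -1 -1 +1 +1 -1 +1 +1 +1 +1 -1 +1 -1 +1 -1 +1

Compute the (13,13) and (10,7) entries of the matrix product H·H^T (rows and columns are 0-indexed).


Row 7 of H: [-1, -1, -1, 1, 1, -1, 1, 1, -1, -1, 1, -1, 1, -1, 1, -1].
Row 10 of H: [1, -1, 1, 1, 1, 1, 1, -1, -1, 1, 1, 1, -1, -1, -1, -1].
Row 13 of H: [-1, -1, 1, -1, 1, -1, -1, -1, 1, 1, 1, -1, -1, 1, 1, -1].
(H·H^T)[13][13] = Σ_j H[13][j]·H[13][j] = (-1)² + (-1)² + (1)² + (-1)² + (1)² + (-1)² + (-1)² + (-1)² + (1)² + (1)² + (1)² + (-1)² + (-1)² + (1)² + (1)² + (-1)² = 1 + 1 + 1 + 1 + 1 + 1 + 1 + 1 + 1 + 1 + 1 + 1 + 1 + 1 + 1 + 1 = 16.
(H·H^T)[10][7] = Σ_j H[10][j]·H[7][j] = (1)·(-1) + (-1)·(-1) + (1)·(-1) + (1)·(1) + (1)·(1) + (1)·(-1) + (1)·(1) + (-1)·(1) + (-1)·(-1) + (1)·(-1) + (1)·(1) + (1)·(-1) + (-1)·(1) + (-1)·(-1) + (-1)·(1) + (-1)·(-1) = -1 + 1 + -1 + 1 + 1 + -1 + 1 + -1 + 1 + -1 + 1 + -1 + -1 + 1 + -1 + 1 = 0.
So rows 10 and 7 are orthogonal; the diagonal entry equals n = 16.

(13,13) entry = 16; (10,7) entry = 0.


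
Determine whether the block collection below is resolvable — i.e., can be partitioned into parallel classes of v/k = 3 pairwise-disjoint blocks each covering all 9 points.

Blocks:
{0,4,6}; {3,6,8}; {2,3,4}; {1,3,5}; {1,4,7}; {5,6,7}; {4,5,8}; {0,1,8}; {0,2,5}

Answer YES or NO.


v = 9, block size k = 3, number of blocks = 9.
For resolvability, blocks must partition into parallel classes of size v/k = 3.
Total blocks must therefore be a multiple of 3: 9 = 3·3 + 0 ⇒ divisible ✓.
Consider block {0,4,6}. The only other block(s) in the collection disjoint from it are {1,3,5} — just 1 block(s). Any parallel class containing {0,4,6} would need 2 other blocks each disjoint from it, so no parallel class of size 3 can contain {0,4,6}.
Since every block must belong to some parallel class in a resolution, the collection cannot be partitioned into parallel classes.
Resolvable? NO.

NO


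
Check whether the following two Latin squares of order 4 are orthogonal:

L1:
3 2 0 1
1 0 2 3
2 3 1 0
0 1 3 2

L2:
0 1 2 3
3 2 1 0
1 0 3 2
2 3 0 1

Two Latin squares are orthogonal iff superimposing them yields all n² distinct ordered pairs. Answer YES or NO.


Form the n² = 16 superimposed pairs (L1[i][j], L2[i][j]), row by row (rows and columns indexed from 0):
row 0: (3,0) (2,1) (0,2) (1,3)
row 1: (1,3) (0,2) (2,1) (3,0)
row 2: (2,1) (3,0) (1,3) (0,2)
row 3: (0,2) (1,3) (3,0) (2,1)
Orthogonality requires all 16 pairs distinct.
But the pair (1,3) repeats: cell (0,3) has L1 = 1, L2 = 3, and cell (1,0) has L1 = 1, L2 = 3.
A repeated pair means some other pair never occurs (only 4 distinct pairs out of 16), so the squares are not orthogonal.
Conclusion: NO.

NO


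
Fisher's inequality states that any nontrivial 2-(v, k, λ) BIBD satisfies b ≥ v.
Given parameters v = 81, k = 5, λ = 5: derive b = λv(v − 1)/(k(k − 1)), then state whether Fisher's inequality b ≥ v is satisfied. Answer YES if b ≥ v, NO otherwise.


b = λv(v − 1)/(k(k − 1)) = 5·81·80/(5·4) = 32400/20 = 1620.
Compare with v = 81: b ≥ v, so Fisher's inequality holds.

YES


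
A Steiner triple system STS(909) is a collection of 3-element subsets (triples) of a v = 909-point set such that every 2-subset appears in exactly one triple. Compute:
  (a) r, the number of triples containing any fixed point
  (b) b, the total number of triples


An STS(v) is a 2-(v, 3, 1) BIBD: block size k = 3, λ = 1.
Replication: r(k − 1) = λ(v − 1) ⇒ r·2 = 909 − 1 = 908 ⇒ r = 454.
Block count: bk = vr ⇒ b·3 = 909·454 = 412686 ⇒ b = 137562.

r = 454, b = 137562.


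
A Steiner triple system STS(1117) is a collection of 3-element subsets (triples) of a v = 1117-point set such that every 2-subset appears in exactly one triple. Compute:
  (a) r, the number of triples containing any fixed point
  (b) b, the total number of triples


An STS(v) is a 2-(v, 3, 1) BIBD: block size k = 3, λ = 1.
Replication: r(k − 1) = λ(v − 1) ⇒ r·2 = 1117 − 1 = 1116 ⇒ r = 558.
Block count: b = v(v − 1)/6 = 1117·1116/6 = 1246572/6 = 207762.
(Check via bk = vr: 207762·3 = 623286 = 1117·558 = 623286 ✓.)

r = 558, b = 207762.


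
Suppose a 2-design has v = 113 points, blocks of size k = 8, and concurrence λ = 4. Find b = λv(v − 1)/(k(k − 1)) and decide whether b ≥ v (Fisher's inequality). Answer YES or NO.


r = λ(v − 1)/(k − 1) = 4·112/7 = 64.
b = vr/k = 113·64/8 = 904.
Fisher's inequality: b ≥ v ⇔ 904 ≥ 113? YES.

YES


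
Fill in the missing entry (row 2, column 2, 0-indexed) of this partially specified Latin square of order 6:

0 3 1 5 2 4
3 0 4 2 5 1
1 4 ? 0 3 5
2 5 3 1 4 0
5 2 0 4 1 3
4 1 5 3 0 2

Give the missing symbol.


Row 2 contains symbols [0, 1, 3, 4, 5] — missing [2].
Column 2 contains symbols [0, 1, 3, 4, 5] — missing [2].
The missing symbol must appear in both missing sets; intersection = [2].
Therefore the hidden value is 2.

Missing value = 2.


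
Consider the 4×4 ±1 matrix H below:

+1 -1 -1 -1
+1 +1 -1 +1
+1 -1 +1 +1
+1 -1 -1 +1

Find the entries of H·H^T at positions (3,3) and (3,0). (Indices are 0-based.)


Row 0 of H: [1, -1, -1, -1].
Row 3 of H: [1, -1, -1, 1].
(H·H^T)[3][3] = Σ_j H[3][j]·H[3][j] = (1)² + (-1)² + (-1)² + (1)² = 1 + 1 + 1 + 1 = 4.
(H·H^T)[3][0] = Σ_j H[3][j]·H[0][j] = (1)·(1) + (-1)·(-1) + (-1)·(-1) + (1)·(-1) = 1 + 1 + 1 + -1 = 2.
Rows 3 and 0 are not orthogonal (dot product = 2 ≠ 0), so H is not a Hadamard matrix.

(3,3) entry = 4; (3,0) entry = 2.


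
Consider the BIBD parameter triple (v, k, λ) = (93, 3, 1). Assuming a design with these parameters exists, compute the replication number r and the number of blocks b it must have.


Any 2-(v, k, λ) BIBD satisfies two necessary conditions:
  (i)  Each point sits in r blocks, and counting incidences through any fixed point gives r(k − 1) = λ(v − 1), so r = λ(v − 1)/(k − 1).
  (ii) Total incidences bk = vr, so b = vr/k.
Step 1: r = λ(v − 1)/(k − 1) = 1·(93 − 1)/(3 − 1) = 1·92/2 = 92/2 = 46.
Step 2: b = vr/k = 93·46/3 = 4278/3 = 1426.
Check integrality: r = 46 ∈ Z ✓, b = 1426 ∈ Z ✓.
(These identities are necessary conditions: they determine r and b for any design with these parameters, but do not by themselves prove that one exists.)

r = 46, b = 1426.


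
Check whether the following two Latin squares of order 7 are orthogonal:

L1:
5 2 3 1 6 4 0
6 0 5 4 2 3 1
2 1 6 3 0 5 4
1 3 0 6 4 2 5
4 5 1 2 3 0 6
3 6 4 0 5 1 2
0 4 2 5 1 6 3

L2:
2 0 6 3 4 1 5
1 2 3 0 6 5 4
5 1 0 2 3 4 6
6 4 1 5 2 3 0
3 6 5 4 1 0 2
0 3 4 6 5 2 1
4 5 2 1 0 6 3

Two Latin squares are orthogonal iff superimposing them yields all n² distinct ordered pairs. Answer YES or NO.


Form the n² = 49 superimposed pairs (L1[i][j], L2[i][j]), row by row (rows and columns indexed from 0):
row 0: (5,2) (2,0) (3,6) (1,3) (6,4) (4,1) (0,5)
row 1: (6,1) (0,2) (5,3) (4,0) (2,6) (3,5) (1,4)
row 2: (2,5) (1,1) (6,0) (3,2) (0,3) (5,4) (4,6)
row 3: (1,6) (3,4) (0,1) (6,5) (4,2) (2,3) (5,0)
row 4: (4,3) (5,6) (1,5) (2,4) (3,1) (0,0) (6,2)
row 5: (3,0) (6,3) (4,4) (0,6) (5,5) (1,2) (2,1)
row 6: (0,4) (4,5) (2,2) (5,1) (1,0) (6,6) (3,3)
Orthogonality requires all 49 pairs distinct.
Check by first coordinate: for each symbol s of L1, list the L2 entries in the n cells where L1 = s; they must all differ.
  L1 = 0: L2 entries (in reading order) 5, 2, 3, 1, 0, 6, 4 — all 7 distinct ✓
  L1 = 1: L2 entries (in reading order) 3, 4, 1, 6, 5, 2, 0 — all 7 distinct ✓
  L1 = 2: L2 entries (in reading order) 0, 6, 5, 3, 4, 1, 2 — all 7 distinct ✓
  L1 = 3: L2 entries (in reading order) 6, 5, 2, 4, 1, 0, 3 — all 7 distinct ✓
  L1 = 4: L2 entries (in reading order) 1, 0, 6, 2, 3, 4, 5 — all 7 distinct ✓
  L1 = 5: L2 entries (in reading order) 2, 3, 4, 0, 6, 5, 1 — all 7 distinct ✓
  L1 = 6: L2 entries (in reading order) 4, 1, 0, 5, 2, 3, 6 — all 7 distinct ✓
Every symbol of L1 meets every symbol of L2 exactly once, so all 49 pairs are distinct (49 of 49).
Conclusion: YES.

YES


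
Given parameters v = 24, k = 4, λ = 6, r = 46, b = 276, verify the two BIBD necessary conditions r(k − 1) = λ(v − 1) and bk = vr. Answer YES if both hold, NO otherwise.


Condition (i): r(k − 1) = 46·3 = 138; λ(v − 1) = 6·23 = 138. Match? YES.
Condition (ii): bk = 276·4 = 1104; vr = 24·46 = 1104. Match? YES.
Both conditions hold? YES.

YES


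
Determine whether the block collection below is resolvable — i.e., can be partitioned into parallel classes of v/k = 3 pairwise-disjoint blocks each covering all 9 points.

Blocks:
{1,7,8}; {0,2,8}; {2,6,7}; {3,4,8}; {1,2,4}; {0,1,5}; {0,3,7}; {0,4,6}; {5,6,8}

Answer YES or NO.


v = 9, block size k = 3, number of blocks = 9.
For resolvability, blocks must partition into parallel classes of size v/k = 3.
Total blocks must therefore be a multiple of 3: 9 = 3·3 + 0 ⇒ divisible ✓.
Consider block {1,7,8}. The only other block(s) in the collection disjoint from it are {0,4,6} — just 1 block(s). Any parallel class containing {1,7,8} would need 2 other blocks each disjoint from it, so no parallel class of size 3 can contain {1,7,8}.
Since every block must belong to some parallel class in a resolution, the collection cannot be partitioned into parallel classes.
Resolvable? NO.

NO


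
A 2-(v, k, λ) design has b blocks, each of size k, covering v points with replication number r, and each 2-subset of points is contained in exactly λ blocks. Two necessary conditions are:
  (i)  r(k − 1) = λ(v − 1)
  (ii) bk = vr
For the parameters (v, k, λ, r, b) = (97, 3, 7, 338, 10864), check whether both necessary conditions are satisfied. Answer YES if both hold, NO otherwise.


Condition (i): r(k − 1) = 338·2 = 676; λ(v − 1) = 7·96 = 672. Match? NO.
Condition (ii): bk = 10864·3 = 32592; vr = 97·338 = 32786. Match? NO.
Both conditions hold? NO.

NO


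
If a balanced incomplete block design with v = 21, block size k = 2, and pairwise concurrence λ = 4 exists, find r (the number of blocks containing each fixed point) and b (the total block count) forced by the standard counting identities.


Any 2-(v, k, λ) BIBD satisfies two necessary conditions:
  (i)  Each point sits in r blocks, and counting incidences through any fixed point gives r(k − 1) = λ(v − 1), so r = λ(v − 1)/(k − 1).
  (ii) Total incidences bk = vr, so b = vr/k.
Step 1: r = λ(v − 1)/(k − 1) = 4·(21 − 1)/(2 − 1) = 4·20/1 = 80/1 = 80.
Step 2: b = vr/k = 21·80/2 = 1680/2 = 840.
Check integrality: r = 80 ∈ Z ✓, b = 840 ∈ Z ✓.
(These identities are necessary conditions: they determine r and b for any design with these parameters, but do not by themselves prove that one exists.)

r = 80, b = 840.


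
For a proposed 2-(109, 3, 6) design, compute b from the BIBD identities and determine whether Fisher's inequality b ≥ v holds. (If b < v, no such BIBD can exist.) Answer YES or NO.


r = λ(v − 1)/(k − 1) = 6·108/2 = 324.
b = vr/k = 109·324/3 = 11772.
Fisher's inequality: b ≥ v ⇔ 11772 ≥ 109? YES.

YES


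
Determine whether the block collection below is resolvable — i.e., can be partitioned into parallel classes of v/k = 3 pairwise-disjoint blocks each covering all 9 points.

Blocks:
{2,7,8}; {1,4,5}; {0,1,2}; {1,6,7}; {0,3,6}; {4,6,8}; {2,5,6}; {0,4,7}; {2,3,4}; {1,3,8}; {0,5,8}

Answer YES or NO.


v = 9, block size k = 3, number of blocks = 11.
For resolvability, blocks must partition into parallel classes of size v/k = 3.
Total blocks must therefore be a multiple of 3: 11 = 3·3 + 2 ⇒ not divisible ✗.
Resolvable? NO.

NO


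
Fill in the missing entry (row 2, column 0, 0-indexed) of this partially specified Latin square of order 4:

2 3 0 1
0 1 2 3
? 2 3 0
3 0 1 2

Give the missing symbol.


Row 2 contains symbols [0, 2, 3] — missing [1].
Column 0 contains symbols [0, 2, 3] — missing [1].
The missing symbol must appear in both missing sets; intersection = [1].
Therefore the hidden value is 1.

Missing value = 1.


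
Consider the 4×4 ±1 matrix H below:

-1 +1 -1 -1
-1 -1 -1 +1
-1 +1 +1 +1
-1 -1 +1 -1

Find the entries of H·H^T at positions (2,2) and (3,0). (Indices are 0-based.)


Row 0 of H: [-1, 1, -1, -1].
Row 2 of H: [-1, 1, 1, 1].
Row 3 of H: [-1, -1, 1, -1].
(H·H^T)[2][2] = Σ_j H[2][j]·H[2][j] = (-1)² + (1)² + (1)² + (1)² = 1 + 1 + 1 + 1 = 4.
(H·H^T)[3][0] = Σ_j H[3][j]·H[0][j] = (-1)·(-1) + (-1)·(1) + (1)·(-1) + (-1)·(-1) = 1 + -1 + -1 + 1 = 0.
So rows 3 and 0 are orthogonal; the diagonal entry equals n = 4.

(2,2) entry = 4; (3,0) entry = 0.


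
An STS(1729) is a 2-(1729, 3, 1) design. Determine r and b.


An STS(v) is a 2-(v, 3, 1) BIBD: block size k = 3, λ = 1.
Replication: r(k − 1) = λ(v − 1) ⇒ r·2 = 1729 − 1 = 1728 ⇒ r = 864.
Block count: b = v(v − 1)/6 = 1729·1728/6 = 2987712/6 = 497952.
(Check via bk = vr: 497952·3 = 1493856 = 1729·864 = 1493856 ✓.)

r = 864, b = 497952.


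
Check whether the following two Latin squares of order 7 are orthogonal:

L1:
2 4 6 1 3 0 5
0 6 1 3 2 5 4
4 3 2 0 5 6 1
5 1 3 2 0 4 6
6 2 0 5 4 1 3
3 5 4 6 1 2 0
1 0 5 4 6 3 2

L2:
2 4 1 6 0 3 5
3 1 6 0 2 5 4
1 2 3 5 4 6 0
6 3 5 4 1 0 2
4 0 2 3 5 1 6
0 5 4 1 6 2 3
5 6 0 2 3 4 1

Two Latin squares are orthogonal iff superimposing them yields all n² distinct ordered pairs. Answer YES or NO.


Form the n² = 49 superimposed pairs (L1[i][j], L2[i][j]), row by row (rows and columns indexed from 0):
row 0: (2,2) (4,4) (6,1) (1,6) (3,0) (0,3) (5,5)
row 1: (0,3) (6,1) (1,6) (3,0) (2,2) (5,5) (4,4)
row 2: (4,1) (3,2) (2,3) (0,5) (5,4) (6,6) (1,0)
row 3: (5,6) (1,3) (3,5) (2,4) (0,1) (4,0) (6,2)
row 4: (6,4) (2,0) (0,2) (5,3) (4,5) (1,1) (3,6)
row 5: (3,0) (5,5) (4,4) (6,1) (1,6) (2,2) (0,3)
row 6: (1,5) (0,6) (5,0) (4,2) (6,3) (3,4) (2,1)
Orthogonality requires all 49 pairs distinct.
But the pair (0,3) repeats: cell (0,5) has L1 = 0, L2 = 3, and cell (1,0) has L1 = 0, L2 = 3.
A repeated pair means some other pair never occurs (only 35 distinct pairs out of 49), so the squares are not orthogonal.
Conclusion: NO.

NO


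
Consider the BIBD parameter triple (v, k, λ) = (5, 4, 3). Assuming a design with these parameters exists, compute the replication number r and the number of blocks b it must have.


Any 2-(v, k, λ) BIBD satisfies two necessary conditions:
  (i)  Each point sits in r blocks, and counting incidences through any fixed point gives r(k − 1) = λ(v − 1), so r = λ(v − 1)/(k − 1).
  (ii) Total incidences bk = vr, so b = vr/k.
Step 1: r = λ(v − 1)/(k − 1) = 3·(5 − 1)/(4 − 1) = 3·4/3 = 12/3 = 4.
Step 2: b = vr/k = 5·4/4 = 20/4 = 5.
Check integrality: r = 4 ∈ Z ✓, b = 5 ∈ Z ✓.
(These identities are necessary conditions: they determine r and b for any design with these parameters, but do not by themselves prove that one exists.)

r = 4, b = 5.


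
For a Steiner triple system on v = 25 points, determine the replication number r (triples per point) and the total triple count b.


An STS(v) is a 2-(v, 3, 1) BIBD: block size k = 3, λ = 1.
Replication: r(k − 1) = λ(v − 1) ⇒ r·2 = 25 − 1 = 24 ⇒ r = 12.
Block count: b = v(v − 1)/6 = 25·24/6 = 600/6 = 100.
(Check via bk = vr: 100·3 = 300 = 25·12 = 300 ✓.)

r = 12, b = 100.


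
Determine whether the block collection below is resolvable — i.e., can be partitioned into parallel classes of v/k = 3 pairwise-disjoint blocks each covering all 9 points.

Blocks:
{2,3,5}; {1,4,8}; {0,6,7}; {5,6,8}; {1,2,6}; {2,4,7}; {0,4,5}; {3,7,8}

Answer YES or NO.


v = 9, block size k = 3, number of blocks = 8.
For resolvability, blocks must partition into parallel classes of size v/k = 3.
Total blocks must therefore be a multiple of 3: 8 = 3·2 + 2 ⇒ not divisible ✗.
Resolvable? NO.

NO


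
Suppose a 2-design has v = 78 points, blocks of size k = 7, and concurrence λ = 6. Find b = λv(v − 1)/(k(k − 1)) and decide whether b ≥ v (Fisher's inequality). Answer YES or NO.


r = λ(v − 1)/(k − 1) = 6·77/6 = 77.
b = vr/k = 78·77/7 = 858.
Fisher's inequality: b ≥ v ⇔ 858 ≥ 78? YES.

YES


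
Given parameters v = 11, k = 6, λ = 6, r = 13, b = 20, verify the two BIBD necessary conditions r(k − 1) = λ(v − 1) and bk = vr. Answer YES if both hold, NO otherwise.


Condition (i): r(k − 1) = 13·5 = 65; λ(v − 1) = 6·10 = 60. Match? NO.
Condition (ii): bk = 20·6 = 120; vr = 11·13 = 143. Match? NO.
Both conditions hold? NO.

NO


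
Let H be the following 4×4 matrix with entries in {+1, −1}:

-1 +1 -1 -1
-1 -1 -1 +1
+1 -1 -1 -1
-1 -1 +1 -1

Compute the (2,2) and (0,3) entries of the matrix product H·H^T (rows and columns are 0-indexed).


Row 0 of H: [-1, 1, -1, -1].
Row 2 of H: [1, -1, -1, -1].
Row 3 of H: [-1, -1, 1, -1].
(H·H^T)[2][2] = Σ_j H[2][j]·H[2][j] = (1)² + (-1)² + (-1)² + (-1)² = 1 + 1 + 1 + 1 = 4.
(H·H^T)[0][3] = Σ_j H[0][j]·H[3][j] = (-1)·(-1) + (1)·(-1) + (-1)·(1) + (-1)·(-1) = 1 + -1 + -1 + 1 = 0.
So rows 0 and 3 are orthogonal; the diagonal entry equals n = 4.

(2,2) entry = 4; (0,3) entry = 0.


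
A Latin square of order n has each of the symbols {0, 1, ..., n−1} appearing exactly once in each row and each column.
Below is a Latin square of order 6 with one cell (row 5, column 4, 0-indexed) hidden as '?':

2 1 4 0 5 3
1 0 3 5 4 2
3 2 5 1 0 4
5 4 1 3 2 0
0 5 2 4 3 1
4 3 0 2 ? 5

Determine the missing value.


Row 5 contains symbols [0, 2, 3, 4, 5] — missing [1].
Column 4 contains symbols [0, 2, 3, 4, 5] — missing [1].
The missing symbol must appear in both missing sets; intersection = [1].
Therefore the hidden value is 1.

Missing value = 1.


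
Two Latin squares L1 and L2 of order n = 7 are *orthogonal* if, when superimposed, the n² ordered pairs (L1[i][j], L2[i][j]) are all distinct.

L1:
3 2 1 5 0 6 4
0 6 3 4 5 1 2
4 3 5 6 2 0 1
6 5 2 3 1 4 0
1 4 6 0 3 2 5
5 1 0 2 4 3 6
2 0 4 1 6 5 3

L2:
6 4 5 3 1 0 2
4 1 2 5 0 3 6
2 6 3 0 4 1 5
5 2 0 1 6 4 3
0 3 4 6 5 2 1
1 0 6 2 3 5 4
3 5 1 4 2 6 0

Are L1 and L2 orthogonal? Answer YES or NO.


Form the n² = 49 superimposed pairs (L1[i][j], L2[i][j]), row by row (rows and columns indexed from 0):
row 0: (3,6) (2,4) (1,5) (5,3) (0,1) (6,0) (4,2)
row 1: (0,4) (6,1) (3,2) (4,5) (5,0) (1,3) (2,6)
row 2: (4,2) (3,6) (5,3) (6,0) (2,4) (0,1) (1,5)
row 3: (6,5) (5,2) (2,0) (3,1) (1,6) (4,4) (0,3)
row 4: (1,0) (4,3) (6,4) (0,6) (3,5) (2,2) (5,1)
row 5: (5,1) (1,0) (0,6) (2,2) (4,3) (3,5) (6,4)
row 6: (2,3) (0,5) (4,1) (1,4) (6,2) (5,6) (3,0)
Orthogonality requires all 49 pairs distinct.
But the pair (4,2) repeats: cell (0,6) has L1 = 4, L2 = 2, and cell (2,0) has L1 = 4, L2 = 2.
A repeated pair means some other pair never occurs (only 35 distinct pairs out of 49), so the squares are not orthogonal.
Conclusion: NO.

NO


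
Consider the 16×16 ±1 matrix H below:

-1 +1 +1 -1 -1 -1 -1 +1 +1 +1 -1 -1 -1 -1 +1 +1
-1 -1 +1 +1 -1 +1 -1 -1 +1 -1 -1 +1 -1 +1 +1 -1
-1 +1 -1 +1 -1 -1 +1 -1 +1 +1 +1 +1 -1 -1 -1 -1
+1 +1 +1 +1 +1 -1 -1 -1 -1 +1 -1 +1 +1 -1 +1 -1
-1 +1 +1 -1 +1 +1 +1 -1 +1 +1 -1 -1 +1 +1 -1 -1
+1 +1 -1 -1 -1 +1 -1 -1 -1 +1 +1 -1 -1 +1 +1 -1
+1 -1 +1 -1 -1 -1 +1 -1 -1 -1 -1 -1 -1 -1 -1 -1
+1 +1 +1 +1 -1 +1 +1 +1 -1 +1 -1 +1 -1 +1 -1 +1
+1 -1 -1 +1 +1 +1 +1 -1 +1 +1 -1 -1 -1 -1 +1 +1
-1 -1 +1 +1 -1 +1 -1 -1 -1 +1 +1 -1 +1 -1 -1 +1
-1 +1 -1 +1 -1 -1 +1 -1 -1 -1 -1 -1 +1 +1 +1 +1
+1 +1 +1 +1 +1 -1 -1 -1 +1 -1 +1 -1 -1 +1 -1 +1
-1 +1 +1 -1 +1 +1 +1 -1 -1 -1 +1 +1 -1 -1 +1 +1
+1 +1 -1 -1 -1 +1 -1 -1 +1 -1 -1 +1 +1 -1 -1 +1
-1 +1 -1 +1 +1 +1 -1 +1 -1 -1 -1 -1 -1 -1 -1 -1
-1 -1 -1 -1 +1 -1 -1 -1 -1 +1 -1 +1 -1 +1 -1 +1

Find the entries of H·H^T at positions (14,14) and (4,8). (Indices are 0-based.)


Row 4 of H: [-1, 1, 1, -1, 1, 1, 1, -1, 1, 1, -1, -1, 1, 1, -1, -1].
Row 8 of H: [1, -1, -1, 1, 1, 1, 1, -1, 1, 1, -1, -1, -1, -1, 1, 1].
Row 14 of H: [-1, 1, -1, 1, 1, 1, -1, 1, -1, -1, -1, -1, -1, -1, -1, -1].
(H·H^T)[14][14] = Σ_j H[14][j]·H[14][j] = (-1)² + (1)² + (-1)² + (1)² + (1)² + (1)² + (-1)² + (1)² + (-1)² + (-1)² + (-1)² + (-1)² + (-1)² + (-1)² + (-1)² + (-1)² = 1 + 1 + 1 + 1 + 1 + 1 + 1 + 1 + 1 + 1 + 1 + 1 + 1 + 1 + 1 + 1 = 16.
(H·H^T)[4][8] = Σ_j H[4][j]·H[8][j] = (-1)·(1) + (1)·(-1) + (1)·(-1) + (-1)·(1) + (1)·(1) + (1)·(1) + (1)·(1) + (-1)·(-1) + (1)·(1) + (1)·(1) + (-1)·(-1) + (-1)·(-1) + (1)·(-1) + (1)·(-1) + (-1)·(1) + (-1)·(1) = -1 + -1 + -1 + -1 + 1 + 1 + 1 + 1 + 1 + 1 + 1 + 1 + -1 + -1 + -1 + -1 = 0.
So rows 4 and 8 are orthogonal; the diagonal entry equals n = 16.

(14,14) entry = 16; (4,8) entry = 0.
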